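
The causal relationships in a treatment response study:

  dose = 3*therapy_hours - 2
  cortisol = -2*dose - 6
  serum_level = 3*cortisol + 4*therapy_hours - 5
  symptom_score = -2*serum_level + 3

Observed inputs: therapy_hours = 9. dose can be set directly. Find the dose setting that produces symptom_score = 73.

Intervening on dose fixes its value directly, overriding its dependence on therapy_hours.
Substituting into the serum_level equation gives serum_level = -6*dose + 13.
This gives symptom_score = 12*dose - 23.
Solve 12*dose - 23 = 73: dose = (73 + 23) / 12 = 8.

dose = 8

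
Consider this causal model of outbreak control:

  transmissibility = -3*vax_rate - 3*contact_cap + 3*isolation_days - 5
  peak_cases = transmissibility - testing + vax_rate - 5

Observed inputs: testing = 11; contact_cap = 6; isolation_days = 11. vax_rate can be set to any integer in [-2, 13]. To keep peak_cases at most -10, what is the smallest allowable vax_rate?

Substituting into the transmissibility equation gives transmissibility = -3*vax_rate + 10.
So peak_cases = -2*vax_rate - 6.
Require -2*vax_rate - 6 ≤ -10, so vax_rate ≥ 2.
The smallest integer in [-2, 13] satisfying this is 2.

vax_rate = 2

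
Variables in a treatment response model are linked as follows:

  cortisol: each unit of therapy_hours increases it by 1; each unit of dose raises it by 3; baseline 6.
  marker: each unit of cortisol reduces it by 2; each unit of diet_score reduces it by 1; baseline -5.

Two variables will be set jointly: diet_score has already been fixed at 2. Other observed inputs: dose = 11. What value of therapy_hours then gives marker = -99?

With diet_score held at 2:
Substituting into the cortisol equation gives cortisol = therapy_hours + 39.
Substituting into the marker equation gives marker = -2*therapy_hours - 85.
Solve -2*therapy_hours - 85 = -99: therapy_hours = (-99 + 85) / -2 = 7.

therapy_hours = 7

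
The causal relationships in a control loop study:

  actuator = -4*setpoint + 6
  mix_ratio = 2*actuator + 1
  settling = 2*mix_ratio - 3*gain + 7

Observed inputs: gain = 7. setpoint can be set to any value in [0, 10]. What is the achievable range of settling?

-148 to 12

Substituting into the mix_ratio equation gives mix_ratio = -8*setpoint + 13.
So settling = -16*setpoint + 12.
Linear in setpoint, so extremes are at the endpoints: setpoint = 0 gives settling = 12; setpoint = 10 gives settling = -148.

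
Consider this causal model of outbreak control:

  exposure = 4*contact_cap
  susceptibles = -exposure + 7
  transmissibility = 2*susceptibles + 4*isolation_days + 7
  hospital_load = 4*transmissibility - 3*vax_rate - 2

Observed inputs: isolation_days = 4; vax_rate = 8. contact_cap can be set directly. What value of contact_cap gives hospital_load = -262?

Substituting into the susceptibles equation gives susceptibles = -4*contact_cap + 7.
This gives transmissibility = -8*contact_cap + 37.
Substituting into the hospital_load equation gives hospital_load = -32*contact_cap + 122.
Solve -32*contact_cap + 122 = -262: contact_cap = (-262 - 122) / -32 = 12.

contact_cap = 12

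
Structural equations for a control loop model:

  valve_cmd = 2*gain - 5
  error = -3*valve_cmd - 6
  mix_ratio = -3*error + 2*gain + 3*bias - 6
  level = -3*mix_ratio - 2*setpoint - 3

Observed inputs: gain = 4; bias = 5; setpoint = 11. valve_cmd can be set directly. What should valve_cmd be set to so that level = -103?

Intervening on valve_cmd fixes its value directly, overriding its dependence on gain.
Substituting into the mix_ratio equation gives mix_ratio = 9*valve_cmd + 35.
Substituting into the level equation gives level = -27*valve_cmd - 130.
Solve -27*valve_cmd - 130 = -103: valve_cmd = (-103 + 130) / -27 = -1.

valve_cmd = -1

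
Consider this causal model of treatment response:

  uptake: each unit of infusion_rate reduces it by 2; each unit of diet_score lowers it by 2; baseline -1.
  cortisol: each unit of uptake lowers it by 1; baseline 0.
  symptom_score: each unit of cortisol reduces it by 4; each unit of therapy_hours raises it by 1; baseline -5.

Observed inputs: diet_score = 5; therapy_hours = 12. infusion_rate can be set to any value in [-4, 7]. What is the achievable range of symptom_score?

-93 to -5

Substituting into the uptake equation gives uptake = -2*infusion_rate - 11.
So cortisol = 2*infusion_rate + 11.
symptom_score becomes -8*infusion_rate - 37.
Linear in infusion_rate, so extremes are at the endpoints: infusion_rate = -4 gives symptom_score = -5; infusion_rate = 7 gives symptom_score = -93.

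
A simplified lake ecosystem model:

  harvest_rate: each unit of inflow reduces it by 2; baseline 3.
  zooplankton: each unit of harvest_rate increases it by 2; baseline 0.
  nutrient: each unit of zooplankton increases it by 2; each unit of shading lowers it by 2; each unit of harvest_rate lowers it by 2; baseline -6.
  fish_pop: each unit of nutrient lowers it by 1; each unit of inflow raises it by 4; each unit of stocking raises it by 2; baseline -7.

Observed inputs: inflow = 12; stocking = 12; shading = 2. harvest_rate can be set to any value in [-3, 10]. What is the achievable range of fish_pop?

55 to 81

Intervening on harvest_rate fixes its value directly, overriding its dependence on inflow.
Substituting into the nutrient equation gives nutrient = 2*harvest_rate - 10.
Substituting into the fish_pop equation gives fish_pop = -2*harvest_rate + 75.
Linear in harvest_rate, so extremes are at the endpoints: harvest_rate = -3 gives fish_pop = 81; harvest_rate = 10 gives fish_pop = 55.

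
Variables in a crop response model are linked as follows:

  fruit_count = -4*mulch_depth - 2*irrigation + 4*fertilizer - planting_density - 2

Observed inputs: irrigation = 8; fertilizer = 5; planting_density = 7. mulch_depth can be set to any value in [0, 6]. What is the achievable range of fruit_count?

Substituting into the fruit_count equation gives fruit_count = -4*mulch_depth - 5.
Linear in mulch_depth, so extremes are at the endpoints: mulch_depth = 0 gives fruit_count = -5; mulch_depth = 6 gives fruit_count = -29.

-29 to -5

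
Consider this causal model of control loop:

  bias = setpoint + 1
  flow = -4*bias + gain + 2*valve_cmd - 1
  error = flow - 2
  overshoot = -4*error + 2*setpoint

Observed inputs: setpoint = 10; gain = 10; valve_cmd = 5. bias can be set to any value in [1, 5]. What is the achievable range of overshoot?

Intervening on bias fixes its value directly, overriding its dependence on setpoint.
Substituting into the flow equation gives flow = -4*bias + 19.
Substituting into the error equation gives error = -4*bias + 17.
This gives overshoot = 16*bias - 48.
Linear in bias, so extremes are at the endpoints: bias = 1 gives overshoot = -32; bias = 5 gives overshoot = 32.

-32 to 32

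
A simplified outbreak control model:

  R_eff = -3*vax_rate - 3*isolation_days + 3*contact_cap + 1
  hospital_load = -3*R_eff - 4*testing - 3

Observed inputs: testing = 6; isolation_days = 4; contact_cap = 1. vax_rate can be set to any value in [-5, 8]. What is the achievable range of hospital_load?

Substituting into the R_eff equation gives R_eff = -3*vax_rate - 8.
Substituting into the hospital_load equation gives hospital_load = 9*vax_rate - 3.
Linear in vax_rate, so extremes are at the endpoints: vax_rate = -5 gives hospital_load = -48; vax_rate = 8 gives hospital_load = 69.

-48 to 69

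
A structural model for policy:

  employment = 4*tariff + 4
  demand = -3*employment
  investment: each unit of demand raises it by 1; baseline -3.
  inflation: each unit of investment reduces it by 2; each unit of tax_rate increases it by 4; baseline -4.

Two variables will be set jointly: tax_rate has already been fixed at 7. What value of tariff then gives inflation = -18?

With tax_rate held at 7:
Substituting into the demand equation gives demand = -12*tariff - 12.
Substituting into the investment equation gives investment = -12*tariff - 15.
This gives inflation = 24*tariff + 54.
Solve 24*tariff + 54 = -18: tariff = (-18 - 54) / 24 = -3.

tariff = -3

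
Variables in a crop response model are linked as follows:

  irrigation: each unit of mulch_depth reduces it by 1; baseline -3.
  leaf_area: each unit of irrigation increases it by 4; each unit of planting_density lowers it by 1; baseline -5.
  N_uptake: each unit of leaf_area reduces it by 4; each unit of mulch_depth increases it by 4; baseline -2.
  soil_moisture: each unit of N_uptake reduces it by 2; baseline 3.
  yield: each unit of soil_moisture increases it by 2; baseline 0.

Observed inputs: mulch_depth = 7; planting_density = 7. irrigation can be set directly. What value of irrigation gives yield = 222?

Intervening on irrigation fixes its value directly, overriding its dependence on mulch_depth.
Substituting into the leaf_area equation gives leaf_area = 4*irrigation - 12.
Substituting into the N_uptake equation gives N_uptake = -16*irrigation + 74.
Substituting into the soil_moisture equation gives soil_moisture = 32*irrigation - 145.
Substituting into the yield equation gives yield = 64*irrigation - 290.
Solve 64*irrigation - 290 = 222: irrigation = (222 + 290) / 64 = 8.

irrigation = 8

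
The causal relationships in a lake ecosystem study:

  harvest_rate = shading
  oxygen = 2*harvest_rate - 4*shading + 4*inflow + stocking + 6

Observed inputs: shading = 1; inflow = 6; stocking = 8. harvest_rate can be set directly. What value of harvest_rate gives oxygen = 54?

harvest_rate = 10

Intervening on harvest_rate fixes its value directly, overriding its dependence on shading.
Substituting into the oxygen equation gives oxygen = 2*harvest_rate + 34.
Solve 2*harvest_rate + 34 = 54: harvest_rate = (54 - 34) / 2 = 10.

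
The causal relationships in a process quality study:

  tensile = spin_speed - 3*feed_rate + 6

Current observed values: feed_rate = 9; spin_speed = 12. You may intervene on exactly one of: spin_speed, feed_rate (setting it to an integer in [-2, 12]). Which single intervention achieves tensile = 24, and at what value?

set feed_rate = -2

Intervening on spin_speed: tensile = spin_speed - 21. Reaching 24 requires spin_speed = 45, outside [-2, 12].
Intervening on feed_rate: with other inputs at their observed values, tensile = -3*feed_rate + 18. Solving for 24 gives feed_rate = -2, within [-2, 12].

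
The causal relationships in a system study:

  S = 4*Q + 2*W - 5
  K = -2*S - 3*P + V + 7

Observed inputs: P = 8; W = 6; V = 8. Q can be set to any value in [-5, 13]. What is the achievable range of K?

-127 to 17

Substituting into the S equation gives S = 4*Q + 7.
Substituting into the K equation gives K = -8*Q - 23.
Linear in Q, so extremes are at the endpoints: Q = -5 gives K = 17; Q = 13 gives K = -127.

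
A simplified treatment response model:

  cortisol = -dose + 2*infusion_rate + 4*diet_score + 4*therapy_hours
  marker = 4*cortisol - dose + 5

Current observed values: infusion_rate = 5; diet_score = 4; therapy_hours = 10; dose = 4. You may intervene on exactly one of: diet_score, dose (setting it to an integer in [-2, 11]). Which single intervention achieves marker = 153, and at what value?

Intervening on diet_score: with other inputs at their observed values, marker = 16*diet_score + 185. Solving for 153 gives diet_score = -2, within [-2, 11].
Intervening on dose: marker = -5*dose + 269. Reaching 153 requires dose = 116/5, not an integer.

set diet_score = -2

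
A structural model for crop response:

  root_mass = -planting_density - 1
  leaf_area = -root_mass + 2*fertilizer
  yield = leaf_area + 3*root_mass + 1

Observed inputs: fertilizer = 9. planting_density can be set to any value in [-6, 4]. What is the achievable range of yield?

Substituting into the leaf_area equation gives leaf_area = planting_density + 19.
Substituting into the yield equation gives yield = -2*planting_density + 17.
Linear in planting_density, so extremes are at the endpoints: planting_density = -6 gives yield = 29; planting_density = 4 gives yield = 9.

9 to 29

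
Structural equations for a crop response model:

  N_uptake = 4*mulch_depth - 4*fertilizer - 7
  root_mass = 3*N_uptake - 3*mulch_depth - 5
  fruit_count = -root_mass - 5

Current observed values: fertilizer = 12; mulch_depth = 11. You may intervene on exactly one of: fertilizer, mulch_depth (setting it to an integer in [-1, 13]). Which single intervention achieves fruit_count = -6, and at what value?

set fertilizer = 6

Intervening on fertilizer: with other inputs at their observed values, fruit_count = 12*fertilizer - 78. Solving for -6 gives fertilizer = 6, within [-1, 13].
Intervening on mulch_depth: fruit_count = -9*mulch_depth + 165. Reaching -6 requires mulch_depth = 19, outside [-1, 13].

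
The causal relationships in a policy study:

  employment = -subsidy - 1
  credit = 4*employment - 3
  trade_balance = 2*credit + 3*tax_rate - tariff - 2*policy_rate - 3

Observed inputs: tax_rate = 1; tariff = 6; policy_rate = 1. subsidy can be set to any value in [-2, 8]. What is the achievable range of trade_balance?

Substituting into the credit equation gives credit = -4*subsidy - 7.
Substituting into the trade_balance equation gives trade_balance = -8*subsidy - 22.
Linear in subsidy, so extremes are at the endpoints: subsidy = -2 gives trade_balance = -6; subsidy = 8 gives trade_balance = -86.

-86 to -6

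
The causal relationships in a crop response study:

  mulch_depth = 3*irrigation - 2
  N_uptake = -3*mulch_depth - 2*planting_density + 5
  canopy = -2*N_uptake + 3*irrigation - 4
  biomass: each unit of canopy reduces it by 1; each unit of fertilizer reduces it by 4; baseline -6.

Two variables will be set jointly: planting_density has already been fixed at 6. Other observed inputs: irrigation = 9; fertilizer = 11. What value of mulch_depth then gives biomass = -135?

With planting_density held at 6:
Intervening on mulch_depth fixes its value directly, overriding its dependence on irrigation.
Substituting into the N_uptake equation gives N_uptake = -3*mulch_depth - 7.
Substituting into the canopy equation gives canopy = 6*mulch_depth + 37.
biomass becomes -6*mulch_depth - 87.
Solve -6*mulch_depth - 87 = -135: mulch_depth = (-135 + 87) / -6 = 8.

mulch_depth = 8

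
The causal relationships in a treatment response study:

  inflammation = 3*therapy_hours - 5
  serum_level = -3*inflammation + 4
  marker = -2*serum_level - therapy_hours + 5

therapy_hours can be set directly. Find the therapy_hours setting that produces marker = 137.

therapy_hours = 10

Substituting into the serum_level equation gives serum_level = -9*therapy_hours + 19.
marker becomes 17*therapy_hours - 33.
Solve 17*therapy_hours - 33 = 137: therapy_hours = (137 + 33) / 17 = 10.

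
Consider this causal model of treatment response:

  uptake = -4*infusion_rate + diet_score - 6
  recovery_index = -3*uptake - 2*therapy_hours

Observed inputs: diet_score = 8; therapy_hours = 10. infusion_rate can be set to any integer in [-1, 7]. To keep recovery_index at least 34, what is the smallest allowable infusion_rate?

Substituting into the uptake equation gives uptake = -4*infusion_rate + 2.
Substituting into the recovery_index equation gives recovery_index = 12*infusion_rate - 26.
Require 12*infusion_rate - 26 ≥ 34, so infusion_rate ≥ 5.
The smallest integer in [-1, 7] satisfying this is 5.

infusion_rate = 5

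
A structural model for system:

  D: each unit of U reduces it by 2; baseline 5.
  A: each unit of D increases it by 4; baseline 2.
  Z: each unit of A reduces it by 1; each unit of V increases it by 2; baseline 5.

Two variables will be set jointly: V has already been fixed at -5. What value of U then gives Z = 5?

With V held at -5:
Substituting into the A equation gives A = -8*U + 22.
This gives Z = 8*U - 27.
Solve 8*U - 27 = 5: U = (5 + 27) / 8 = 4.

U = 4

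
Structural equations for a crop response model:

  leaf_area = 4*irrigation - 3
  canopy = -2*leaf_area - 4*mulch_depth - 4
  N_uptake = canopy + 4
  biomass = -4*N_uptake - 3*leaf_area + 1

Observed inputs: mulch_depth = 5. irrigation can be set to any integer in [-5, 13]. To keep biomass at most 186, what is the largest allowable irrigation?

Substituting into the canopy equation gives canopy = -8*irrigation - 18.
Substituting into the N_uptake equation gives N_uptake = -8*irrigation - 14.
So biomass = 20*irrigation + 66.
Require 20*irrigation + 66 ≤ 186, so irrigation ≤ 6.
The largest integer in [-5, 13] satisfying this is 6.

irrigation = 6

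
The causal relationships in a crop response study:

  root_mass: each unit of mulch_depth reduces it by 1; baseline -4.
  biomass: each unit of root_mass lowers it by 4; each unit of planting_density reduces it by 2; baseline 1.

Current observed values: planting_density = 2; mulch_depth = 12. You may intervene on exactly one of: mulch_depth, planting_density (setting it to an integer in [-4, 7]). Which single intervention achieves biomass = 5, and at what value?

Intervening on mulch_depth: with other inputs at their observed values, biomass = 4*mulch_depth + 13. Solving for 5 gives mulch_depth = -2, within [-4, 7].
Intervening on planting_density: biomass = -2*planting_density + 65. Reaching 5 requires planting_density = 30, outside [-4, 7].

set mulch_depth = -2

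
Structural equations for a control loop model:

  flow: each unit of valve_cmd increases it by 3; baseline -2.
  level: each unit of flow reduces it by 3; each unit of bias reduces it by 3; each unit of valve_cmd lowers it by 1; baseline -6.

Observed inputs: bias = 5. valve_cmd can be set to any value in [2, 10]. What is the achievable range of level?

-115 to -35

Substituting into the level equation gives level = -10*valve_cmd - 15.
Linear in valve_cmd, so extremes are at the endpoints: valve_cmd = 2 gives level = -35; valve_cmd = 10 gives level = -115.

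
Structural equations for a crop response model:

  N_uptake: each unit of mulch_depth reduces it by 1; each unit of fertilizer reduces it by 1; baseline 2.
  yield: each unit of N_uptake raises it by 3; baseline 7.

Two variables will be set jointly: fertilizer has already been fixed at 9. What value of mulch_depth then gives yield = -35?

mulch_depth = 7

With fertilizer held at 9:
Substituting into the N_uptake equation gives N_uptake = -mulch_depth - 7.
Substituting into the yield equation gives yield = -3*mulch_depth - 14.
Solve -3*mulch_depth - 14 = -35: mulch_depth = (-35 + 14) / -3 = 7.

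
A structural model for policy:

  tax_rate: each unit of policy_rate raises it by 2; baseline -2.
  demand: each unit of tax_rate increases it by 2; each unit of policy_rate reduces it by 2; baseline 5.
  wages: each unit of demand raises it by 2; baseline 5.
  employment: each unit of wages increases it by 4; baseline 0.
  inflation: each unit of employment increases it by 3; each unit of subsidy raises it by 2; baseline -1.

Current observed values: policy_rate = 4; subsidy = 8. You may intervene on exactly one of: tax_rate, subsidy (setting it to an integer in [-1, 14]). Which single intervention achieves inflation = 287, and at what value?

Intervening on tax_rate: inflation = 48*tax_rate + 3. Reaching 287 requires tax_rate = 71/12, not an integer.
Intervening on subsidy: with other inputs at their observed values, inflation = 2*subsidy + 275. Solving for 287 gives subsidy = 6, within [-1, 14].

set subsidy = 6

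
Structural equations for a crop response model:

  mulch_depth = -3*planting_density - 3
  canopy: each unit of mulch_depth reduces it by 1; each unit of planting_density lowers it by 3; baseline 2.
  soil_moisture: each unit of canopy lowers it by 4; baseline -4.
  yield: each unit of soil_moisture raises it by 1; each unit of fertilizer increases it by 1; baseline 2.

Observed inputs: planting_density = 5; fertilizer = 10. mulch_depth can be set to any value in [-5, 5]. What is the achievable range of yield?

Intervening on mulch_depth fixes its value directly, overriding its dependence on planting_density.
Substituting into the canopy equation gives canopy = -mulch_depth - 13.
Substituting into the soil_moisture equation gives soil_moisture = 4*mulch_depth + 48.
So yield = 4*mulch_depth + 60.
Linear in mulch_depth, so extremes are at the endpoints: mulch_depth = -5 gives yield = 40; mulch_depth = 5 gives yield = 80.

40 to 80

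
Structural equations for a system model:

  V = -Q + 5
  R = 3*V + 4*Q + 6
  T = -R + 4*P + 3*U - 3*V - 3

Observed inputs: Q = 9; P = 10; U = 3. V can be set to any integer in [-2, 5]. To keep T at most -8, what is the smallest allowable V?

V = 2

Intervening on V fixes its value directly, overriding its dependence on Q.
Substituting into the R equation gives R = 3*V + 42.
T becomes -6*V + 4.
Require -6*V + 4 ≤ -8, so V ≥ 2.
The smallest integer in [-2, 5] satisfying this is 2.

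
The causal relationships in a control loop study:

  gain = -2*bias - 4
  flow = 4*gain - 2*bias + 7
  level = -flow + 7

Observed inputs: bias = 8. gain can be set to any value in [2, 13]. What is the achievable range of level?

Intervening on gain fixes its value directly, overriding its dependence on bias.
Substituting into the flow equation gives flow = 4*gain - 9.
Substituting into the level equation gives level = -4*gain + 16.
Linear in gain, so extremes are at the endpoints: gain = 2 gives level = 8; gain = 13 gives level = -36.

-36 to 8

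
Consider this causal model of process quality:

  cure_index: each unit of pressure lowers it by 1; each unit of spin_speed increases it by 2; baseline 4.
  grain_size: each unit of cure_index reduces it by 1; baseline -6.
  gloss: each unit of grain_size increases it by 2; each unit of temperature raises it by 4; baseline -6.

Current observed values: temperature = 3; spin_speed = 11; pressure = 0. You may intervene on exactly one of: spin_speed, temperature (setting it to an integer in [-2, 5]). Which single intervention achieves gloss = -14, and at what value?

set spin_speed = 0

Intervening on spin_speed: with other inputs at their observed values, gloss = -4*spin_speed - 14. Solving for -14 gives spin_speed = 0, within [-2, 5].
Intervening on temperature: gloss = 4*temperature - 70. Reaching -14 requires temperature = 14, outside [-2, 5].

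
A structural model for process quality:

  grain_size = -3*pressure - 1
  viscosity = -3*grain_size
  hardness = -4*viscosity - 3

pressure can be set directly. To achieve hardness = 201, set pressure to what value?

Substituting into the viscosity equation gives viscosity = 9*pressure + 3.
Substituting into the hardness equation gives hardness = -36*pressure - 15.
Solve -36*pressure - 15 = 201: pressure = (201 + 15) / -36 = -6.

pressure = -6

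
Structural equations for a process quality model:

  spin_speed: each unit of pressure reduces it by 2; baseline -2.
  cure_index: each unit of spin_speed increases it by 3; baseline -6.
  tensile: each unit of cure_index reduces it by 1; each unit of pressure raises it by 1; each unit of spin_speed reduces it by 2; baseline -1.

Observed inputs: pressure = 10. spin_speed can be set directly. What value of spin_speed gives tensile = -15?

Intervening on spin_speed fixes its value directly, overriding its dependence on pressure.
Substituting into the tensile equation gives tensile = -5*spin_speed + 15.
Solve -5*spin_speed + 15 = -15: spin_speed = (-15 - 15) / -5 = 6.

spin_speed = 6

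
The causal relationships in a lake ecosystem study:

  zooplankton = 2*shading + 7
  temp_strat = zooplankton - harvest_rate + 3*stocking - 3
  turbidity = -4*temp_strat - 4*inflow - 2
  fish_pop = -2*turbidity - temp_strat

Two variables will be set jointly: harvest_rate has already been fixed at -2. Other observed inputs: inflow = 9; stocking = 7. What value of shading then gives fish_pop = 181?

shading = -6

With harvest_rate held at -2:
Substituting into the temp_strat equation gives temp_strat = 2*shading + 27.
This gives turbidity = -8*shading - 146.
Substituting into the fish_pop equation gives fish_pop = 14*shading + 265.
Solve 14*shading + 265 = 181: shading = (181 - 265) / 14 = -6.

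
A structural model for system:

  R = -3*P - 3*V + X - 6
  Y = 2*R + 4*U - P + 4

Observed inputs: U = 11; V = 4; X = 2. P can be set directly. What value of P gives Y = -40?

Substituting into the R equation gives R = -3*P - 16.
Substituting into the Y equation gives Y = -7*P + 16.
Solve -7*P + 16 = -40: P = (-40 - 16) / -7 = 8.

P = 8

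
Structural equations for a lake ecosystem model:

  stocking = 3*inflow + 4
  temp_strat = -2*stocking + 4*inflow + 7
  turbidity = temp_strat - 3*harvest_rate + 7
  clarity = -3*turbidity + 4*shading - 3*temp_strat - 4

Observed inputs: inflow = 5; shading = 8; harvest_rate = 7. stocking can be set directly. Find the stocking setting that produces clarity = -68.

stocking = 2

Intervening on stocking fixes its value directly, overriding its dependence on inflow.
Substituting into the temp_strat equation gives temp_strat = -2*stocking + 27.
turbidity becomes -2*stocking + 13.
This gives clarity = 12*stocking - 92.
Solve 12*stocking - 92 = -68: stocking = (-68 + 92) / 12 = 2.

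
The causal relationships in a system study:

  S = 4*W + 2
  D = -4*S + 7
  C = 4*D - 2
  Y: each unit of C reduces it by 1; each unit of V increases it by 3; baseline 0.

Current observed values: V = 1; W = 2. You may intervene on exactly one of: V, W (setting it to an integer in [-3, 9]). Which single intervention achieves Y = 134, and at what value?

Intervening on V: with other inputs at their observed values, Y = 3*V + 134. Solving for 134 gives V = 0, within [-3, 9].
Intervening on W: Y = 64*W + 9. Reaching 134 requires W = 125/64, not an integer.

set V = 0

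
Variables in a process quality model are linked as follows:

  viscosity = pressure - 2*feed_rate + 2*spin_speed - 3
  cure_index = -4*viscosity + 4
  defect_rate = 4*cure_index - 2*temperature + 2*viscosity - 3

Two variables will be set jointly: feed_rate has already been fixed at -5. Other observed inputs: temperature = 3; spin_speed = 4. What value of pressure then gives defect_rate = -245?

pressure = 3

With feed_rate held at -5:
Substituting into the viscosity equation gives viscosity = pressure + 15.
Substituting into the cure_index equation gives cure_index = -4*pressure - 56.
defect_rate becomes -14*pressure - 203.
Solve -14*pressure - 203 = -245: pressure = (-245 + 203) / -14 = 3.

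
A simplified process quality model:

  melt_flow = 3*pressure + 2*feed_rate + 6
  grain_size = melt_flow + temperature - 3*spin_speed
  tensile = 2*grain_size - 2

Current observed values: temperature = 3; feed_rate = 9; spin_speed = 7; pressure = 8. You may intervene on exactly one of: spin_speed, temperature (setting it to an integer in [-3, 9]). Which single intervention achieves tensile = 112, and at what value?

Intervening on spin_speed: with other inputs at their observed values, tensile = -6*spin_speed + 100. Solving for 112 gives spin_speed = -2, within [-3, 9].
Intervening on temperature: tensile = 2*temperature + 52. Reaching 112 requires temperature = 30, outside [-3, 9].

set spin_speed = -2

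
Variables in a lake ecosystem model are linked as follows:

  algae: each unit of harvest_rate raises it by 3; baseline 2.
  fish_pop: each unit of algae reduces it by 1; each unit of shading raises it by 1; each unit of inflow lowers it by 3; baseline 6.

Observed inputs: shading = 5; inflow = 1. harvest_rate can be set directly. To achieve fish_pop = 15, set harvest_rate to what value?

Substituting into the fish_pop equation gives fish_pop = -3*harvest_rate + 6.
Solve -3*harvest_rate + 6 = 15: harvest_rate = (15 - 6) / -3 = -3.

harvest_rate = -3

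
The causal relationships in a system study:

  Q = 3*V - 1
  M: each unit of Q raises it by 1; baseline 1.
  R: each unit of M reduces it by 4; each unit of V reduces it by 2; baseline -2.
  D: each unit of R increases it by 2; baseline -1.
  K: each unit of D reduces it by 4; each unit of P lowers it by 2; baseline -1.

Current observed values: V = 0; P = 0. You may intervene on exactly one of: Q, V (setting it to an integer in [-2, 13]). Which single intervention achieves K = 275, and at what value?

Intervening on Q: with other inputs at their observed values, K = 32*Q + 51. Solving for 275 gives Q = 7, within [-2, 13].
Intervening on V: K = 112*V + 19. Reaching 275 requires V = 16/7, not an integer.

set Q = 7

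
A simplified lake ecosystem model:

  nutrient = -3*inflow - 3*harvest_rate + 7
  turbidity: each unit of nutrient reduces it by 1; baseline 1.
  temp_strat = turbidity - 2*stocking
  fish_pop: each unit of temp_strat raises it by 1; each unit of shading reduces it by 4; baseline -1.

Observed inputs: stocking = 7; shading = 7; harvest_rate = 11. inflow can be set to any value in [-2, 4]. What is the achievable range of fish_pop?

Substituting into the nutrient equation gives nutrient = -3*inflow - 26.
turbidity becomes 3*inflow + 27.
Substituting into the temp_strat equation gives temp_strat = 3*inflow + 13.
So fish_pop = 3*inflow - 16.
Linear in inflow, so extremes are at the endpoints: inflow = -2 gives fish_pop = -22; inflow = 4 gives fish_pop = -4.

-22 to -4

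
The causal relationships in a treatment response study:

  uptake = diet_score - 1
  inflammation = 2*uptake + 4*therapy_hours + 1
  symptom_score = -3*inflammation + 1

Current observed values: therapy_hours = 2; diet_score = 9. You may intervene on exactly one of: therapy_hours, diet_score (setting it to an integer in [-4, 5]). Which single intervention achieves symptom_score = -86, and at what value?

set therapy_hours = 3

Intervening on therapy_hours: with other inputs at their observed values, symptom_score = -12*therapy_hours - 50. Solving for -86 gives therapy_hours = 3, within [-4, 5].
Intervening on diet_score: symptom_score = -6*diet_score - 20. Reaching -86 requires diet_score = 11, outside [-4, 5].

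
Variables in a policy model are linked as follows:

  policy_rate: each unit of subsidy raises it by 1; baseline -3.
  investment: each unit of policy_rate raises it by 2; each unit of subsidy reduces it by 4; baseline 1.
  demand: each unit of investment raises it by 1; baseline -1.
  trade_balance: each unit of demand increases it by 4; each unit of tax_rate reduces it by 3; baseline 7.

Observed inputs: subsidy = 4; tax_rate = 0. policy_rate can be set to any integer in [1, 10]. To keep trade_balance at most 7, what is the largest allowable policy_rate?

Intervening on policy_rate fixes its value directly, overriding its dependence on subsidy.
Substituting into the investment equation gives investment = 2*policy_rate - 15.
Substituting into the demand equation gives demand = 2*policy_rate - 16.
So trade_balance = 8*policy_rate - 57.
Require 8*policy_rate - 57 ≤ 7, so policy_rate ≤ 8.
The largest integer in [1, 10] satisfying this is 8.

policy_rate = 8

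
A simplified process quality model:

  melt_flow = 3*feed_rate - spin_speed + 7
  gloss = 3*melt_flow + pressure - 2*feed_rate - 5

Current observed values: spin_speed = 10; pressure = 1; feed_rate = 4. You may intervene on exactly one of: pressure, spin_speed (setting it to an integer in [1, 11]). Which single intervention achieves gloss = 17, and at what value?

set pressure = 3

Intervening on pressure: with other inputs at their observed values, gloss = pressure + 14. Solving for 17 gives pressure = 3, within [1, 11].
Intervening on spin_speed: gloss = -3*spin_speed + 45. Reaching 17 requires spin_speed = 28/3, not an integer.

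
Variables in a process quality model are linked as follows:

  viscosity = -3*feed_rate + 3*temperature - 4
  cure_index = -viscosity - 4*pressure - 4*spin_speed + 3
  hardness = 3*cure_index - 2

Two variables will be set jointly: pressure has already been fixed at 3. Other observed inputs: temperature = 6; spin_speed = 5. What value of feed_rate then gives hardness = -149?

feed_rate = -2

With pressure held at 3:
Substituting into the viscosity equation gives viscosity = -3*feed_rate + 14.
Substituting into the cure_index equation gives cure_index = 3*feed_rate - 43.
Substituting into the hardness equation gives hardness = 9*feed_rate - 131.
Solve 9*feed_rate - 131 = -149: feed_rate = (-149 + 131) / 9 = -2.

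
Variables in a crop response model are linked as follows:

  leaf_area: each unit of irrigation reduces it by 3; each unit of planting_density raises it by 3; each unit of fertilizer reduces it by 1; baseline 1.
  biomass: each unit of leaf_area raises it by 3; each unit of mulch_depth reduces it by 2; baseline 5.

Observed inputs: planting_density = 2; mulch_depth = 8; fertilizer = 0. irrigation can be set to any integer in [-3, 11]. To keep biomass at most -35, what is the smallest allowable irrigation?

irrigation = 5

Substituting into the leaf_area equation gives leaf_area = -3*irrigation + 7.
Substituting into the biomass equation gives biomass = -9*irrigation + 10.
Require -9*irrigation + 10 ≤ -35, so irrigation ≥ 5.
The smallest integer in [-3, 11] satisfying this is 5.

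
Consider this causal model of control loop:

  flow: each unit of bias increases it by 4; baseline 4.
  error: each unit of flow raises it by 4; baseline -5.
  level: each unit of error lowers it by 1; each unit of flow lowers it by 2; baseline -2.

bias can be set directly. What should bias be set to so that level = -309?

Substituting into the error equation gives error = 16*bias + 11.
Substituting into the level equation gives level = -24*bias - 21.
Solve -24*bias - 21 = -309: bias = (-309 + 21) / -24 = 12.

bias = 12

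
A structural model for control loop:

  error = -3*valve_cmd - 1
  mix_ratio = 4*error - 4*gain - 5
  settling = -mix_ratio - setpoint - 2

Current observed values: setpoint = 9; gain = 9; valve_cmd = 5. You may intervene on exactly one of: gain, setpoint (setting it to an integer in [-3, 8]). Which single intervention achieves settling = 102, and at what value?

Intervening on gain: settling = 4*gain + 58. Reaching 102 requires gain = 11, outside [-3, 8].
Intervening on setpoint: with other inputs at their observed values, settling = -setpoint + 103. Solving for 102 gives setpoint = 1, within [-3, 8].

set setpoint = 1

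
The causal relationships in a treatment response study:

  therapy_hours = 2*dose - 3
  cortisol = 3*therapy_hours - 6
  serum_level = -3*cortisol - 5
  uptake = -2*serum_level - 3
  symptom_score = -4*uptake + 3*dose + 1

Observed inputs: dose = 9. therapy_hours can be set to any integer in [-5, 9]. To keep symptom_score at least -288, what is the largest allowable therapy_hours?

therapy_hours = 6

Intervening on therapy_hours fixes its value directly, overriding its dependence on dose.
Substituting into the serum_level equation gives serum_level = -9*therapy_hours + 13.
Substituting into the uptake equation gives uptake = 18*therapy_hours - 29.
Substituting into the symptom_score equation gives symptom_score = -72*therapy_hours + 144.
Require -72*therapy_hours + 144 ≥ -288, so therapy_hours ≤ 6.
The largest integer in [-5, 9] satisfying this is 6.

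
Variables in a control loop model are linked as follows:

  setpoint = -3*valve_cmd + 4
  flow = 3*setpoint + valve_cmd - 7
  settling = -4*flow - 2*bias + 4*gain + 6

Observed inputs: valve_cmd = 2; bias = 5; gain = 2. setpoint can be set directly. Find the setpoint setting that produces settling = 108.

Intervening on setpoint fixes its value directly, overriding its dependence on valve_cmd.
Substituting into the flow equation gives flow = 3*setpoint - 5.
So settling = -12*setpoint + 24.
Solve -12*setpoint + 24 = 108: setpoint = (108 - 24) / -12 = -7.

setpoint = -7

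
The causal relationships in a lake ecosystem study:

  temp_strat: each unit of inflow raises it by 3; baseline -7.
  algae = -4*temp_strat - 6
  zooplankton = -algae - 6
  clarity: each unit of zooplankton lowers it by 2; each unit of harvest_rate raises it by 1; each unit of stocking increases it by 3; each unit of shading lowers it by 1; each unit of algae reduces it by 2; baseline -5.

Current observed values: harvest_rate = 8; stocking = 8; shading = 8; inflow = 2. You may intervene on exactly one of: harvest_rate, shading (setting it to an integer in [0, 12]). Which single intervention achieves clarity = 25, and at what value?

Intervening on harvest_rate: with other inputs at their observed values, clarity = harvest_rate + 23. Solving for 25 gives harvest_rate = 2, within [0, 12].
Intervening on shading: clarity = -shading + 39. Reaching 25 requires shading = 14, outside [0, 12].

set harvest_rate = 2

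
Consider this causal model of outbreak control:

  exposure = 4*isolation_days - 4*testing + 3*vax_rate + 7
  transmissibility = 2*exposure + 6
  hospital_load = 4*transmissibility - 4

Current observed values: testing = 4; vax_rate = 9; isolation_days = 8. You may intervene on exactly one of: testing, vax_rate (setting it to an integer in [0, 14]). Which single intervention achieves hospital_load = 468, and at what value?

Intervening on testing: hospital_load = -32*testing + 548. Reaching 468 requires testing = 5/2, not an integer.
Intervening on vax_rate: with other inputs at their observed values, hospital_load = 24*vax_rate + 204. Solving for 468 gives vax_rate = 11, within [0, 14].

set vax_rate = 11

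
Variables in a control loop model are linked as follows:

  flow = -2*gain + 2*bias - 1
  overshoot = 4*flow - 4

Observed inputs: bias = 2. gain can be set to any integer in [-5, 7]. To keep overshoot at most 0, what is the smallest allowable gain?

gain = 1

Substituting into the flow equation gives flow = -2*gain + 3.
This gives overshoot = -8*gain + 8.
Require -8*gain + 8 ≤ 0, so gain ≥ 1.
The smallest integer in [-5, 7] satisfying this is 1.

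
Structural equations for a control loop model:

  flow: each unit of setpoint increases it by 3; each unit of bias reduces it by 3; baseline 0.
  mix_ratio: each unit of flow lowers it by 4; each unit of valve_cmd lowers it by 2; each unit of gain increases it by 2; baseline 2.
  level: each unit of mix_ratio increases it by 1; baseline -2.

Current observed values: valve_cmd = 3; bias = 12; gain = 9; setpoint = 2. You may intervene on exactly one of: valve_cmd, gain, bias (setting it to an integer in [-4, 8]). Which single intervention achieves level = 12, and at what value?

set bias = 2

Intervening on valve_cmd: level = -2*valve_cmd + 138. Reaching 12 requires valve_cmd = 63, outside [-4, 8].
Intervening on gain: level = 2*gain + 114. Reaching 12 requires gain = -51, outside [-4, 8].
Intervening on bias: with other inputs at their observed values, level = 12*bias - 12. Solving for 12 gives bias = 2, within [-4, 8].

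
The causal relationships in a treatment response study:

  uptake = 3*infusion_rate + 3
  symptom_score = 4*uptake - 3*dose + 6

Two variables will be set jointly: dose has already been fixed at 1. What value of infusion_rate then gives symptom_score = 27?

infusion_rate = 1

With dose held at 1:
Substituting into the symptom_score equation gives symptom_score = 12*infusion_rate + 15.
Solve 12*infusion_rate + 15 = 27: infusion_rate = (27 - 15) / 12 = 1.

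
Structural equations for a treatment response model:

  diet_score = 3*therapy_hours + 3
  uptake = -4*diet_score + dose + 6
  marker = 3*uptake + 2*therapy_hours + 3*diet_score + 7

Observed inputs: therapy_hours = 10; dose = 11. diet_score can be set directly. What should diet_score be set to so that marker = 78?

diet_score = 0

Intervening on diet_score fixes its value directly, overriding its dependence on therapy_hours.
Substituting into the uptake equation gives uptake = -4*diet_score + 17.
Substituting into the marker equation gives marker = -9*diet_score + 78.
Solve -9*diet_score + 78 = 78: diet_score = (78 - 78) / -9 = 0.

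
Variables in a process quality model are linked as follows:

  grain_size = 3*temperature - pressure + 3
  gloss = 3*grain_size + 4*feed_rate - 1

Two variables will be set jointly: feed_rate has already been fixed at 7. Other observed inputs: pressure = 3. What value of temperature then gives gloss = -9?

With feed_rate held at 7:
Substituting into the grain_size equation gives grain_size = 3*temperature.
gloss becomes 9*temperature + 27.
Solve 9*temperature + 27 = -9: temperature = (-9 - 27) / 9 = -4.

temperature = -4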